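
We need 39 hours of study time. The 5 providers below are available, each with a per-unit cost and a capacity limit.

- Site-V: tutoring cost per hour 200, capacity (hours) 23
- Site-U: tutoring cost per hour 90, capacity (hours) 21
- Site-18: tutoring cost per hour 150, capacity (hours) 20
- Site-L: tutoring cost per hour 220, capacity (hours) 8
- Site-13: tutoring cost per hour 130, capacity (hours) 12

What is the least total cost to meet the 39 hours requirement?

4350

Fill from the cheapest provider first.
Take 21 from Site-U at 90 → need 18 more.
Take 12 from Site-13 at 130 → need 6 more.
Site-18 at 150: take 6 of its 20 → requirement met.
Site-V, Site-L: unused.
Cost = 21×90 + 12×130 + 6×150 = 4350.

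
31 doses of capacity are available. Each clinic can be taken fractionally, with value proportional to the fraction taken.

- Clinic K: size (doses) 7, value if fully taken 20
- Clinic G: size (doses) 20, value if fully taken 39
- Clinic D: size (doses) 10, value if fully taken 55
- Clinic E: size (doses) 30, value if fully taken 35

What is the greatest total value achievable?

102.3

Sort by value density: Clinic D 55/10≈5.5, Clinic K 20/7≈2.86, Clinic G 39/20≈1.95, Clinic E 35/30≈1.17.
All 10 doses of Clinic D fit (value 55) — 21 remain.
Clinic K: take in full, 7 doses for value 20 — 14 left.
Fill the last 14 doses with part of Clinic G: 14/20 of it earns 27.3.
Total value = 102.3.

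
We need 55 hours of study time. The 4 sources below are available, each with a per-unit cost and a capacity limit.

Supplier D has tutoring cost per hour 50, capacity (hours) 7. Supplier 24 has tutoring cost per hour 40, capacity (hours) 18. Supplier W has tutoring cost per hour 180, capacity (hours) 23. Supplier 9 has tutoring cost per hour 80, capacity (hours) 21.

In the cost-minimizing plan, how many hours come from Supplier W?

Fill from the cheapest source first.
Supplier 24 at 40: take all 18 hours → 37 still needed.
Take 7 from Supplier D at 50 → need 30 more.
Supplier 9 at 80: take all 21 hours → 9 still needed.
Supplier W (180): take the remaining 9 → done.

9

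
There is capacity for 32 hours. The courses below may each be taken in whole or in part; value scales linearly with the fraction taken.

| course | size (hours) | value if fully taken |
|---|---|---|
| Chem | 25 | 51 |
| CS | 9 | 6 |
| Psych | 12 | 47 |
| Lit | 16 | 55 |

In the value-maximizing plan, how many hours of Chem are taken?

Best value per unit of size first: Psych 47/12≈3.92, Lit 55/16≈3.44, Chem 51/25≈2.04, CS 6/9≈0.667.
Psych: take in full, 12 hours for value 47 ; 20 left.
Lit: take in full, 16 hours for value 55 ; 4 left.
Only 4 hours remain; take 4/25 of Chem for value 51×4/25 = 8.16.

4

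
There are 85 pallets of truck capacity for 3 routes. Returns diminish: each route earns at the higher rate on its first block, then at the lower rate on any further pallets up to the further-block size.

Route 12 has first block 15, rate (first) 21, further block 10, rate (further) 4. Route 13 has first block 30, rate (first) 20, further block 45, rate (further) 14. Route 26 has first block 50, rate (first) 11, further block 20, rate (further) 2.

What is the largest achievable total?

1475

Treat each block as its own option and order by rate: Route 12/T1 21 > Route 13/T1 20 > Route 13/T2 14 > Route 26/T1 11 > Route 12/T2 4 > Route 26/T2 2.
Fill Route 12 T1 block (15 at 21) → 70 left.
Route 13 T1 at 20: fill all 30 → 40 left.
Route 13 T2 at 14: only 40 left, fill 40.
Total = 21×15 + 20×30 + 14×40 = 1475.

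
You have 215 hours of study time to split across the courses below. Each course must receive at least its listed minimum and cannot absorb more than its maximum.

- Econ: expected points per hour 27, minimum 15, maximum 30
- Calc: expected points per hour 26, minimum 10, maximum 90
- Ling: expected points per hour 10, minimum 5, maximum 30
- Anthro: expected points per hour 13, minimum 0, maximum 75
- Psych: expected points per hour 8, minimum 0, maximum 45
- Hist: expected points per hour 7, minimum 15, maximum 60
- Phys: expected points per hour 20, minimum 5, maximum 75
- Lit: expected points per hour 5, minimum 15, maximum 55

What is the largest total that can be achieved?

4580

Meeting every minimum uses 15+10+5+0+0+15+5+15 = 65 hours, leaving 150.
Rank by expected points per hour: Econ 27 > Calc 26 > Phys 20 > Anthro 13 > Ling 10 > Psych 8 > Hist 7 > Lit 5.
Econ: +15 to 30 (cap) → 135 left.
Give Calc 80 more to hit its cap of 90 → 55 left.
Phys has room for 70 more but only 55 remain, so it gets 60.
Total = 27×30 + 26×90 + 10×5 + 7×15 + 20×60 + 5×15 = 4580.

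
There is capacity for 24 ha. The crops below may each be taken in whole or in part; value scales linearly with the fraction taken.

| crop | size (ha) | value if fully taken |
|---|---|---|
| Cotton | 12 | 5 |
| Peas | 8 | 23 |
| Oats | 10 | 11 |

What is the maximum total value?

36.5

Best value per unit of size first: Peas 23/8≈2.88, Oats 11/10≈1.1, Cotton 5/12≈0.417.
Peas: take in full, 8 ha for value 23 → 16 left.
Oats: take in full, 10 ha for value 11 → 6 left.
Only 6 ha remain; take 6/12 of Cotton for value 5×6/12 = 2.5.
Total value = 36.5.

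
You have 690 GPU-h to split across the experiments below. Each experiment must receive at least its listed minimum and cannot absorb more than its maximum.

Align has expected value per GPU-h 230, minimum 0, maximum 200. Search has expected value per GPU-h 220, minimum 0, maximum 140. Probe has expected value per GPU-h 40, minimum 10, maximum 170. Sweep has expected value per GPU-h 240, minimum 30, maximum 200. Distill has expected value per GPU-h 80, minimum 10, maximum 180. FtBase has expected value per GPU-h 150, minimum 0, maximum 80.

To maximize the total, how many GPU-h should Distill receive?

60

Meeting every minimum uses 0+0+10+30+10+0 = 50 GPU-h, leaving 640.
Order the experiments by expected value per GPU-h: Sweep 240 > Align 230 > Search 220 > FtBase 150 > Distill 80 > Probe 40.
Sweep: +170 to 200 (cap) ; 470 left.
Align: +200 to 200 (cap) ; 270 left.
Give Search 140 more to hit its cap of 140 ; 130 left.
FtBase: +80 to 80 (cap) ; 50 left.
Distill: +50 (room for 170) → 60. Pool exhausted.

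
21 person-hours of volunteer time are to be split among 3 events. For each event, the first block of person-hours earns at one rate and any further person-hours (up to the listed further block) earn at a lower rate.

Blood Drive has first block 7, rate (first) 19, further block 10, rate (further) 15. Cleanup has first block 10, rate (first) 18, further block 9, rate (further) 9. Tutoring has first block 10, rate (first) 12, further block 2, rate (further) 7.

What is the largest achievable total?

373

Rank every tier by rate: Blood Drive/T1 19 > Cleanup/T1 18 > Blood Drive/T2 15 > Tutoring/T1 12 > Cleanup/T2 9 > Tutoring/T2 7.
Blood Drive T1 at 19: fill all 7 ; 14 left.
Cleanup/T1 (18): +10 ; 4 left.
Blood Drive T2 at 15: only 4 left, fill 4.
Total = 19×7 + 18×10 + 15×4 = 373.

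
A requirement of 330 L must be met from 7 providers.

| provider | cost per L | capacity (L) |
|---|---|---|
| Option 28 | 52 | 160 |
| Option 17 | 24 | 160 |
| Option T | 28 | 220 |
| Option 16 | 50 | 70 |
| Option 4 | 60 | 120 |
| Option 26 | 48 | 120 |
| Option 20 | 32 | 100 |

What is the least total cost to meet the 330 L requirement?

8600

Use providers in increasing cost order.
Option 17 at 24: take all 160 L ; 170 still needed.
Option T at 28: take 170 of its 220 ; requirement met.
Option 20, Option 26, Option 16, Option 28, Option 4: unused.
Cost = 160×24 + 170×28 = 8600.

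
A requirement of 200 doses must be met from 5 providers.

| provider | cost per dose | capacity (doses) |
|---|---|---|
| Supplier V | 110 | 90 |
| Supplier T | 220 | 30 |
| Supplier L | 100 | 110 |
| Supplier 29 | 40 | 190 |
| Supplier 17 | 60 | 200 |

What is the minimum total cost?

8200

Cheapest first:
Take 190 from Supplier 29 at 40 ; need 10 more.
Supplier 17 at 60: take 10 of its 200 ; requirement met.
Supplier L, Supplier V, Supplier T: unused.
Cost = 190×40 + 10×60 = 8200.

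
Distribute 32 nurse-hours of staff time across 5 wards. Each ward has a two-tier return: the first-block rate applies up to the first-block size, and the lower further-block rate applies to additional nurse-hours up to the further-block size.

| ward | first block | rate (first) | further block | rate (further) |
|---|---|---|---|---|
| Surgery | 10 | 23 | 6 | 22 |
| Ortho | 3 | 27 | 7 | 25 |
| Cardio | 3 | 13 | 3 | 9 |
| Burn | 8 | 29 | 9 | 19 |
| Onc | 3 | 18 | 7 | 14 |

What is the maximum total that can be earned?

Treat each block as its own option and order by rate: Burn/tier1 29 > Ortho/tier1 27 > Ortho/tier2 25 > Surgery/tier1 23 > Surgery/tier2 22 > Burn/tier2 19 > Onc/tier1 18 > Onc/tier2 14 > Cardio/tier1 13 > Cardio/tier2 9.
Fill Burn tier1 block (8 at 29) ; 24 left.
Ortho/tier1 (27): +3 ; 21 left.
Ortho/tier2 (25): +7 ; 14 left.
Fill Surgery tier1 block (10 at 23) ; 4 left.
4 remain; put them into Surgery tier2 at 22.
Total = 29×8 + 27×3 + 25×7 + 23×10 + 22×4 = 806.

806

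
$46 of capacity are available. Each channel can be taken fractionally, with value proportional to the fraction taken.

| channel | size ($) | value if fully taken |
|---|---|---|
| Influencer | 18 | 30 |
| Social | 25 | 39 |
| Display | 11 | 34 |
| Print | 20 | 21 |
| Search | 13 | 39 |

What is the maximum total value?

Sort by value density: Display 34/11≈3.09, Search 39/13≈3, Influencer 30/18≈1.67, Social 39/25≈1.56, Print 21/20≈1.05.
Take all of Display (11 $, value 34) ; 35 $ left.
All 13 $ of Search fit (value 39) ; 22 remain.
Influencer: take in full, 18 $ for value 30 ; 4 left.
Fill the last 4 $ with part of Social: 4/25 of it earns 6.24.
Total value = 109.24.

109.24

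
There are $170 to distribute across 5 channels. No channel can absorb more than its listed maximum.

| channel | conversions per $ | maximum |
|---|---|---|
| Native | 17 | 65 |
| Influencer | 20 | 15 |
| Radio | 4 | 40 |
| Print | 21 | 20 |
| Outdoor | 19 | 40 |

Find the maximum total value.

2705

Highest conversions per $ first: Print 21 > Influencer 20 > Outdoor 19 > Native 17 > Radio 4.
Print: +20 to 20 (cap) → 150 left.
Give Influencer 15 to hit its cap of 15 → 135 left.
Give Outdoor 40 to hit its cap of 40 → 95 left.
Give Native 65 to hit its cap of 65 → 30 left.
Only 30 left; Radio takes them to reach 30.
Total = 17×65 + 20×15 + 4×30 + 21×20 + 19×40 = 2705.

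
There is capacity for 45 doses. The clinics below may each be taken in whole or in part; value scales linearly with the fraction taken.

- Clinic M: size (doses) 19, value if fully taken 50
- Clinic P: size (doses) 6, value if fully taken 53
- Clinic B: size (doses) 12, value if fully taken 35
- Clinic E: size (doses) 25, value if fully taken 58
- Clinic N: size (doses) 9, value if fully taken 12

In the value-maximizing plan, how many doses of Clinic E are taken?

Sort by value density: Clinic P 53/6≈8.83, Clinic B 35/12≈2.92, Clinic M 50/19≈2.63, Clinic E 58/25≈2.32, Clinic N 12/9≈1.33.
Clinic P: take in full, 6 doses for value 53 → 39 left.
Clinic B: take in full, 12 doses for value 35 → 27 left.
Clinic M: take in full, 19 doses for value 50 → 8 left.
Fill the last 8 doses with part of Clinic E: 8/25 of it earns 18.56.

8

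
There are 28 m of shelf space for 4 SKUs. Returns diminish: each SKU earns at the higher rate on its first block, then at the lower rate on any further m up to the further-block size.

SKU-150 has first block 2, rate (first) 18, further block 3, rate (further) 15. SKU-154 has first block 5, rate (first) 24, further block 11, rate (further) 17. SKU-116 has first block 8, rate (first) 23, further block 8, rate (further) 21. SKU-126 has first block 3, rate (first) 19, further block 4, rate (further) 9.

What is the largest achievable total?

599

Treat each block as its own option and order by rate: SKU-154/tier1 24 > SKU-116/tier1 23 > SKU-116/tier2 21 > SKU-126/tier1 19 > SKU-150/tier1 18 > SKU-154/tier2 17 > SKU-150/tier2 15 > SKU-126/tier2 9.
SKU-154/tier1 (24): +5 ; 23 left.
SKU-116 tier1 at 23: fill all 8 ; 15 left.
SKU-116 tier2 at 21: fill all 8 ; 7 left.
Fill SKU-126 tier1 block (3 at 19) ; 4 left.
Fill SKU-150 tier1 block (2 at 18) ; 2 left.
2 remain; put them into SKU-154 tier2 at 17.
Total = 24×5 + 23×8 + 21×8 + 19×3 + 18×2 + 17×2 = 599.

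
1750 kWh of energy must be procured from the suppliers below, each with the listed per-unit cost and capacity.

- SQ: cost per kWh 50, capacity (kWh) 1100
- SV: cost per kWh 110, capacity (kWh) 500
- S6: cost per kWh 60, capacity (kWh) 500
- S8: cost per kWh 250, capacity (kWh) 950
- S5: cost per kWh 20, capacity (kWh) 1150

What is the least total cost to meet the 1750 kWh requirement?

53000

Cheapest first:
S5 at 20: take all 1150 kWh — 600 still needed.
SQ at 50: take 600 of its 1100 — requirement met.
S6, SV, S8: unused.
Cost = 1150×20 + 600×50 = 53000.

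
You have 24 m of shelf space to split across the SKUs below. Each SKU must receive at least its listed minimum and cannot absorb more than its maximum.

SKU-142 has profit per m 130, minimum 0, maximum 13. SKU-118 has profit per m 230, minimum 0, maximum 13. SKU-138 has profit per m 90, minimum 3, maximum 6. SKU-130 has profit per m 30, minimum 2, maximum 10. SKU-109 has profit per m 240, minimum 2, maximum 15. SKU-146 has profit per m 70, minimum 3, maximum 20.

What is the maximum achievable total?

4370

Meeting every minimum uses 0+0+3+2+2+3 = 10 m, leaving 14.
Order the SKUs by profit per m: SKU-109 240 > SKU-118 230 > SKU-142 130 > SKU-138 90 > SKU-146 70 > SKU-130 30.
SKU-109 takes 13 more to reach its cap of 15 ; 1 left.
SKU-118 has room for 13 more but only 1 remain, so it gets 1.
Total = 230×1 + 90×3 + 30×2 + 240×15 + 70×3 = 4370.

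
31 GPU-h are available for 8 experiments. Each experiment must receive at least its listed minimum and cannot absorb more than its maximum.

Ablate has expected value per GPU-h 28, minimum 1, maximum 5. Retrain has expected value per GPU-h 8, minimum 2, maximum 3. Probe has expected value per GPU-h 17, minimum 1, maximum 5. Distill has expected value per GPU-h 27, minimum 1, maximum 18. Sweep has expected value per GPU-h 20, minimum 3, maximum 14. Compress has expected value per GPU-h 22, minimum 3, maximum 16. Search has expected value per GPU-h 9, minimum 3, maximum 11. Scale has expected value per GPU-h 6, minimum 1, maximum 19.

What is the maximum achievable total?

683

Meeting every minimum uses 1+2+1+1+3+3+3+1 = 15 GPU-h, leaving 16.
Rank by expected value per GPU-h: Ablate 28 > Distill 27 > Compress 22 > Sweep 20 > Probe 17 > Search 9 > Retrain 8 > Scale 6.
Ablate takes 4 more to reach its cap of 5 → 12 left.
Distill: +12 (room for 17) → 13. Pool exhausted.
Total = 28×5 + 8×2 + 17×1 + 27×13 + 20×3 + 22×3 + 9×3 + 6×1 = 683.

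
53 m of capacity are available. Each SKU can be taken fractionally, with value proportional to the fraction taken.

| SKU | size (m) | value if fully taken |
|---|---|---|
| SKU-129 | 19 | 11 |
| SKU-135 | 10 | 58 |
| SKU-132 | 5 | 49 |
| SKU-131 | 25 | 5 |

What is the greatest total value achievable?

121.8

Rank by value-to-size ratio: SKU-132 49/5≈9.8, SKU-135 58/10≈5.8, SKU-129 11/19≈0.579, SKU-131 5/25≈0.2.
SKU-132: take in full, 5 m for value 49 ; 48 left.
All 10 m of SKU-135 fit (value 58) ; 38 remain.
All 19 m of SKU-129 fit (value 11) ; 19 remain.
19 m left: a 19/25 share of SKU-131 gives 5×19/25 = 3.8.
Total value = 121.8.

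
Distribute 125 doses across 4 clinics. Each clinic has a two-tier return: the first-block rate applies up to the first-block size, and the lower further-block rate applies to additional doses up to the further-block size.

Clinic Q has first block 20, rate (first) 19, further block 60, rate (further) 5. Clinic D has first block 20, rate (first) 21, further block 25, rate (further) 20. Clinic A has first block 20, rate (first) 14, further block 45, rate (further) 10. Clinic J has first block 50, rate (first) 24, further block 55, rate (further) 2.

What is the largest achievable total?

Order all 8 blocks by rate: Clinic J/T1 24 > Clinic D/T1 21 > Clinic D/T2 20 > Clinic Q/T1 19 > Clinic A/T1 14 > Clinic A/T2 10 > Clinic Q/T2 5 > Clinic J/T2 2.
Clinic J T1 at 24: fill all 50 ; 75 left.
Clinic D T1 at 21: fill all 20 ; 55 left.
Fill Clinic D T2 block (25 at 20) ; 30 left.
Fill Clinic Q T1 block (20 at 19) ; 10 left.
Clinic A T1 at 14: only 10 left, fill 10.
Total = 24×50 + 21×20 + 20×25 + 19×20 + 14×10 = 2640.

2640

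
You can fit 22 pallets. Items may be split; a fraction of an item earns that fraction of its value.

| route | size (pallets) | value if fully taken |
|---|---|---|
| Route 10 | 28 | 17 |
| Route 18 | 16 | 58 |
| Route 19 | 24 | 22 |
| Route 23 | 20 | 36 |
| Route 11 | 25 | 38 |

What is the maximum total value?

68.8

Best value per unit of size first: Route 18 58/16≈3.62, Route 23 36/20≈1.8, Route 11 38/25≈1.52, Route 19 22/24≈0.917, Route 10 17/28≈0.607.
All 16 pallets of Route 18 fit (value 58) ; 6 remain.
Fill the last 6 pallets with part of Route 23: 6/20 of it earns 10.8.
Total value = 68.8.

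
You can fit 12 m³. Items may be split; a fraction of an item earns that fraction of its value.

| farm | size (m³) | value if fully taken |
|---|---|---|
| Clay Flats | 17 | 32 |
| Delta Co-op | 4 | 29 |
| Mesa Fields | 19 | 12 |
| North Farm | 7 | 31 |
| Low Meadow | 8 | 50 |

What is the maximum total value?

Rank by value-to-size ratio: Delta Co-op 29/4≈7.25, Low Meadow 50/8≈6.25, North Farm 31/7≈4.43, Clay Flats 32/17≈1.88, Mesa Fields 12/19≈0.632.
Take all of Delta Co-op (4 m³, value 29) — 8 m³ left.
Low Meadow: take in full, 8 m³ for value 50 — 0 left.
Total value = 79.

79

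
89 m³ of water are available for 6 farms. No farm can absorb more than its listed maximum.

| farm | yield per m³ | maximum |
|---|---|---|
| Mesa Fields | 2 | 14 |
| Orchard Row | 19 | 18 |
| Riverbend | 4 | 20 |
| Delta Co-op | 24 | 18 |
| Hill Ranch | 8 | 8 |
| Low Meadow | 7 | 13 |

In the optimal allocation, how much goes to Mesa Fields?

Order the farms by yield per m³: Delta Co-op 24 > Orchard Row 19 > Hill Ranch 8 > Low Meadow 7 > Riverbend 4 > Mesa Fields 2.
Give Delta Co-op 18 to hit its cap of 18 ; 71 left.
Orchard Row: +18 to 18 (cap) ; 53 left.
Give Hill Ranch 8 to hit its cap of 8 ; 45 left.
Low Meadow: +13 to 13 (cap) ; 32 left.
Riverbend takes 20 to reach its cap of 20 ; 12 left.
Mesa Fields: +12 (room for 14) → 12. Pool exhausted.

12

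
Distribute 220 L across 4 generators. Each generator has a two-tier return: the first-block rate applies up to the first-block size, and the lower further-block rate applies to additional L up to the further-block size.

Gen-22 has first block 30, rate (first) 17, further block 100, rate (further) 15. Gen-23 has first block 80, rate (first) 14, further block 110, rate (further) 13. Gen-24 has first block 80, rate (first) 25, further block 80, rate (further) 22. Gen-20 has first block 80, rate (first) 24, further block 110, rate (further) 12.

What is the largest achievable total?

Rank every tier by rate: Gen-24/tier1 25 > Gen-20/tier1 24 > Gen-24/tier2 22 > Gen-22/tier1 17 > Gen-22/tier2 15 > Gen-23/tier1 14 > Gen-23/tier2 13 > Gen-20/tier2 12.
Gen-24/tier1 (25): +80 — 140 left.
Gen-20/tier1 (24): +80 — 60 left.
Gen-24 tier2 at 22: only 60 left, fill 60.
Total = 25×80 + 24×80 + 22×60 = 5240.

5240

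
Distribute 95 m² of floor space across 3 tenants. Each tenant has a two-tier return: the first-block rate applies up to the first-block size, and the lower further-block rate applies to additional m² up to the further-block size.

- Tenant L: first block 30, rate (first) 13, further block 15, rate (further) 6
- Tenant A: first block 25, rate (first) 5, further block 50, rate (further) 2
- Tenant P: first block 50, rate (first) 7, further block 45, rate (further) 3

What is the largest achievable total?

Treat each block as its own option and order by rate: Tenant L/T1 13 > Tenant P/T1 7 > Tenant L/T2 6 > Tenant A/T1 5 > Tenant P/T2 3 > Tenant A/T2 2.
Tenant L/T1 (13): +30 — 65 left.
Fill Tenant P T1 block (50 at 7) — 15 left.
Tenant L/T2 (6): +15 — 0 left.
Total = 13×30 + 7×50 + 6×15 = 830.

830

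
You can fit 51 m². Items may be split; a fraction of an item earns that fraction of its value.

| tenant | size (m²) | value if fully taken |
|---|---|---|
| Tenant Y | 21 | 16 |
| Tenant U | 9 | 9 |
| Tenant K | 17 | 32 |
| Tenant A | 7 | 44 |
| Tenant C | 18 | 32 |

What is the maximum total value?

117

Sort by value density: Tenant A 44/7≈6.29, Tenant K 32/17≈1.88, Tenant C 32/18≈1.78, Tenant U 9/9≈1, Tenant Y 16/21≈0.762.
Tenant A: take in full, 7 m² for value 44 ; 44 left.
Take all of Tenant K (17 m², value 32) ; 27 m² left.
Tenant C: take in full, 18 m² for value 32 ; 9 left.
Tenant U: take in full, 9 m² for value 9 ; 0 left.
Total value = 117.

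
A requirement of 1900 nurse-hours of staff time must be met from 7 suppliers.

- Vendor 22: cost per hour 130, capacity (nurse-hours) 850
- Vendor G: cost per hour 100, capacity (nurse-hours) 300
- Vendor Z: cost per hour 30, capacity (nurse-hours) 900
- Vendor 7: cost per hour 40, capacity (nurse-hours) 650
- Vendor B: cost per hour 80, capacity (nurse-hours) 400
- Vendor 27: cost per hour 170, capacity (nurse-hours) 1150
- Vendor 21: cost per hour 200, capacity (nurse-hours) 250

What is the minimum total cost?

81000

Fill from the cheapest supplier first.
Take 900 from Vendor Z at 30 ; need 1000 more.
Vendor 7 (40): use full 650 ; 350 nurse-hours to go.
Take 350 from Vendor B at 80 to finish.
Vendor G, Vendor 22, Vendor 27, Vendor 21: unused.
Cost = 900×30 + 650×40 + 350×80 = 81000.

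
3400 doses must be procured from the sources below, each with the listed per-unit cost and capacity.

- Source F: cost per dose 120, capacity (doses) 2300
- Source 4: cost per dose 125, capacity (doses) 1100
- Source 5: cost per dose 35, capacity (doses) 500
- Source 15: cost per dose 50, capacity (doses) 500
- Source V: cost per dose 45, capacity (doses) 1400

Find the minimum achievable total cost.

225500

Cheapest first:
Source 5 at 35: take all 500 doses ; 2900 still needed.
Source V at 45: take all 1400 doses ; 1500 still needed.
Source 15 (50): use full 500 ; 1000 doses to go.
Take 1000 from Source F at 120 to finish.
Source 4: unused.
Cost = 500×35 + 1400×45 + 500×50 + 1000×120 = 225500.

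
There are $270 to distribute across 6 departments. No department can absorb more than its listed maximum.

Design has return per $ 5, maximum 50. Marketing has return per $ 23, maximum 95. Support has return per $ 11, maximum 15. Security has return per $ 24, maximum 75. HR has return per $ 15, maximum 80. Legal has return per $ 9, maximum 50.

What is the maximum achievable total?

5395

Highest return per $ first: Security 24 > Marketing 23 > HR 15 > Support 11 > Legal 9 > Design 5.
Give Security 75 to hit its cap of 75 → 195 left.
Give Marketing 95 to hit its cap of 95 → 100 left.
HR: +80 to 80 (cap) → 20 left.
Support takes 15 to reach its cap of 15 → 5 left.
Legal has room for 50 but only 5 remain, so it gets 5.
Total = 23×95 + 11×15 + 24×75 + 15×80 + 9×5 = 5395.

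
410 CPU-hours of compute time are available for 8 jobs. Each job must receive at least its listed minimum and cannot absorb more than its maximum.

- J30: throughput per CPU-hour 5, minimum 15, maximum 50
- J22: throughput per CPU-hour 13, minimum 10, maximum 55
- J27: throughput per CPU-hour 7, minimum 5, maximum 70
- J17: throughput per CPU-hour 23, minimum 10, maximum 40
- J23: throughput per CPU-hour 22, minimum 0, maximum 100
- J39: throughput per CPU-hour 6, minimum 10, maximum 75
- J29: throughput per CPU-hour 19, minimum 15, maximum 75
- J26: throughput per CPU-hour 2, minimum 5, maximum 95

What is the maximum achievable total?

6135

Meeting every minimum uses 15+10+5+10+0+10+15+5 = 70 CPU-hours, leaving 340.
Highest throughput per CPU-hour first: J17 23 > J23 22 > J29 19 > J22 13 > J27 7 > J39 6 > J30 5 > J26 2.
Give J17 30 more to hit its cap of 40 → 310 left.
J23 takes 100 more to reach its cap of 100 → 210 left.
J29: +60 to 75 (cap) → 150 left.
J22: +45 to 55 (cap) → 105 left.
J27: +65 to 70 (cap) → 40 left.
Only 40 left; J39 takes them to reach 50.
Total = 5×15 + 13×55 + 7×70 + 23×40 + 22×100 + 6×50 + 19×75 + 2×5 = 6135.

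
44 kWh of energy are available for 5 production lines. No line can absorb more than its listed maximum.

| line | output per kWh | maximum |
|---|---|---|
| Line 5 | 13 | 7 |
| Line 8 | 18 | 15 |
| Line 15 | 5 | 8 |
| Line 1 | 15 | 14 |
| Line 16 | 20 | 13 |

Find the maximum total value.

766

Highest output per kWh first: Line 16 20 > Line 8 18 > Line 1 15 > Line 5 13 > Line 15 5.
Line 16: +13 to 13 (cap) → 31 left.
Line 8 takes 15 to reach its cap of 15 → 16 left.
Line 1: +14 to 14 (cap) → 2 left.
Only 2 left; Line 5 takes them to reach 2.
Total = 13×2 + 18×15 + 15×14 + 20×13 = 766.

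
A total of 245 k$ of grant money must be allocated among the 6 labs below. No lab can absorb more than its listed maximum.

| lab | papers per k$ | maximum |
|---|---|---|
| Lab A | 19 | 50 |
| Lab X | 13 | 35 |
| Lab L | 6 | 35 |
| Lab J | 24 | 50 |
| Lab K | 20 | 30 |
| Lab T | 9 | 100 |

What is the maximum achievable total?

3925

Highest papers per k$ first: Lab J 24 > Lab K 20 > Lab A 19 > Lab X 13 > Lab T 9 > Lab L 6.
Lab J takes 50 to reach its cap of 50 → 195 left.
Give Lab K 30 to hit its cap of 30 → 165 left.
Lab A takes 50 to reach its cap of 50 → 115 left.
Give Lab X 35 to hit its cap of 35 → 80 left.
Lab T has room for 100 but only 80 remain, so it gets 80.
Total = 19×50 + 13×35 + 24×50 + 20×30 + 9×80 = 3925.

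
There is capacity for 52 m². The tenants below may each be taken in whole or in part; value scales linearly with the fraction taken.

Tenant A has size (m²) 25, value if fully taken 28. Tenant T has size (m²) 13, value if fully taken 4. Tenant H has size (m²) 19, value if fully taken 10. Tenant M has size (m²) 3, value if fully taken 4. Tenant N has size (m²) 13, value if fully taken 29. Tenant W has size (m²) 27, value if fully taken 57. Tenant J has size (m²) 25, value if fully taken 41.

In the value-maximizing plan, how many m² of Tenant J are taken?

Rank by value-to-size ratio: Tenant N 29/13≈2.23, Tenant W 57/27≈2.11, Tenant J 41/25≈1.64, Tenant M 4/3≈1.33, Tenant A 28/25≈1.12, Tenant H 10/19≈0.526, Tenant T 4/13≈0.308.
All 13 m² of Tenant N fit (value 29) → 39 remain.
All 27 m² of Tenant W fit (value 57) → 12 remain.
Fill the last 12 m² with part of Tenant J: 12/25 of it earns 19.68.

12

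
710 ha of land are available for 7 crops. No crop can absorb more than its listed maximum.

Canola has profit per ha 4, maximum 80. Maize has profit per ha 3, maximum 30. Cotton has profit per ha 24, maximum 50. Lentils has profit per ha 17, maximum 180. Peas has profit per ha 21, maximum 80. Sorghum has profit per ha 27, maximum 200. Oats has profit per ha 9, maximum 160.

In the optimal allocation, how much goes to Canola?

Order the crops by profit per ha: Sorghum 27 > Cotton 24 > Peas 21 > Lentils 17 > Oats 9 > Canola 4 > Maize 3.
Give Sorghum 200 to hit its cap of 200 — 510 left.
Cotton takes 50 to reach its cap of 50 — 460 left.
Peas: +80 to 80 (cap) — 380 left.
Lentils: +180 to 180 (cap) — 200 left.
Give Oats 160 to hit its cap of 160 — 40 left.
Canola: +40 (room for 80) → 40. Pool exhausted.

40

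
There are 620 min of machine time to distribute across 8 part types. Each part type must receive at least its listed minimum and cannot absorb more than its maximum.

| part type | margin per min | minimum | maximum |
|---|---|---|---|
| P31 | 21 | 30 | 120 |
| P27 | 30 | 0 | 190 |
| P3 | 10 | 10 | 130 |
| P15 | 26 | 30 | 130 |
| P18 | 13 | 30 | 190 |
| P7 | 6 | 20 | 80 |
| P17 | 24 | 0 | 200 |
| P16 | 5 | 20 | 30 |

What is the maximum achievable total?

14980

Meeting every minimum uses 30+0+10+30+30+20+0+20 = 140 min, leaving 480.
Rank by margin per min: P27 30 > P15 26 > P17 24 > P31 21 > P18 13 > P3 10 > P7 6 > P16 5.
P27: +190 to 190 (cap) ; 290 left.
Give P15 100 more to hit its cap of 130 ; 190 left.
Only 190 left; P17 takes them to reach 190.
Total = 21×30 + 30×190 + 10×10 + 26×130 + 13×30 + 6×20 + 24×190 + 5×20 = 14980.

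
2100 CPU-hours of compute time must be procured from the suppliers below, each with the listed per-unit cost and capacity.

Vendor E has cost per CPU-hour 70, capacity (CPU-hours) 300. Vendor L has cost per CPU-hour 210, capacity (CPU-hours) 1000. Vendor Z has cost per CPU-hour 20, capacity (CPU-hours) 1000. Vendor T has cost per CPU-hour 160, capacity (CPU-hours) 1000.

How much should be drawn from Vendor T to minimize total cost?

800

Use suppliers in increasing cost order.
Vendor Z at 20: take all 1000 CPU-hours → 1100 still needed.
Take 300 from Vendor E at 70 → need 800 more.
Take 800 from Vendor T at 160 to finish.
Vendor L: unused.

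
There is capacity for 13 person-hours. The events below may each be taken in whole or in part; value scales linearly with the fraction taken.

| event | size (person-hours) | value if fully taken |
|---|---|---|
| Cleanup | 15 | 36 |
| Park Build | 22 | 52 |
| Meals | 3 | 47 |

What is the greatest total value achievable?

Best value per unit of size first: Meals 47/3≈15.7, Cleanup 36/15≈2.4, Park Build 52/22≈2.36.
Take all of Meals (3 person-hours, value 47) ; 10 person-hours left.
Only 10 person-hours remain; take 10/15 of Cleanup for value 36×10/15 = 24.
Total value = 71.

71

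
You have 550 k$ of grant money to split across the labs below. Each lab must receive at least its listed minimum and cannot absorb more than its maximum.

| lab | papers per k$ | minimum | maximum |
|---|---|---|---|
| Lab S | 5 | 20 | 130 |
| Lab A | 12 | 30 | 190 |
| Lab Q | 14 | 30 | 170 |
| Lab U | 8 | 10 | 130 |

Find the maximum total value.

6000

Meeting every minimum uses 20+30+30+10 = 90 k$, leaving 460.
Highest papers per k$ first: Lab Q 14 > Lab A 12 > Lab U 8 > Lab S 5.
Give Lab Q 140 more to hit its cap of 170 → 320 left.
Lab A: +160 to 190 (cap) → 160 left.
Lab U takes 120 more to reach its cap of 130 → 40 left.
Lab S: +40 (room for 110) → 60. Pool exhausted.
Total = 5×60 + 12×190 + 14×170 + 8×130 = 6000.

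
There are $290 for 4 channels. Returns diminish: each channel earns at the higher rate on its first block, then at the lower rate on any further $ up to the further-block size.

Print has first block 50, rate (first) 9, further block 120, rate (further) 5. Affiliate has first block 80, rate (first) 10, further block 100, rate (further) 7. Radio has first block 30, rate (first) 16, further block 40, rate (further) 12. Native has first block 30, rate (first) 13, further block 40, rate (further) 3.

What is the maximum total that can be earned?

3020

Treat each block as its own option and order by rate: Radio/first 16 > Native/first 13 > Radio/second 12 > Affiliate/first 10 > Print/first 9 > Affiliate/second 7 > Print/second 5 > Native/second 3.
Fill Radio first block (30 at 16) — 260 left.
Native first at 13: fill all 30 — 230 left.
Radio second at 12: fill all 40 — 190 left.
Fill Affiliate first block (80 at 10) — 110 left.
Print first at 9: fill all 50 — 60 left.
Affiliate/second: +60 of 100 at 7; pool empty.
Total = 16×30 + 13×30 + 12×40 + 10×80 + 9×50 + 7×60 = 3020.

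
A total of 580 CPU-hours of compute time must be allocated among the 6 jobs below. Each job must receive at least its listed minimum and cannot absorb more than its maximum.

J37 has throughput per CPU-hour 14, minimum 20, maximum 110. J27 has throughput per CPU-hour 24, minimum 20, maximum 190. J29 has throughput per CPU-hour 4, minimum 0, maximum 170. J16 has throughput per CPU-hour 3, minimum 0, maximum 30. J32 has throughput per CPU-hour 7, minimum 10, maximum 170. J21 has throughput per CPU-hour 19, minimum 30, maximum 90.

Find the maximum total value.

Meeting every minimum uses 20+20+0+0+10+30 = 80 CPU-hours, leaving 500.
Rank by throughput per CPU-hour: J27 24 > J21 19 > J37 14 > J32 7 > J29 4 > J16 3.
J27: +170 to 190 (cap) → 330 left.
J21 takes 60 more to reach its cap of 90 → 270 left.
Give J37 90 more to hit its cap of 110 → 180 left.
J32: +160 to 170 (cap) → 20 left.
J29 has room for 170 more but only 20 remain, so it gets 20.
Total = 14×110 + 24×190 + 4×20 + 7×170 + 19×90 = 9080.

9080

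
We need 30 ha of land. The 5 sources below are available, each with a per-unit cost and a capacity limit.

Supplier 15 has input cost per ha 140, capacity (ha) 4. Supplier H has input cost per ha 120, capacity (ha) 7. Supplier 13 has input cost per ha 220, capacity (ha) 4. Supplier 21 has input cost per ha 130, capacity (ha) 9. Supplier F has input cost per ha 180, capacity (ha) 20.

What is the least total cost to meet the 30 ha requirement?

Fill from the cheapest source first.
Take 7 from Supplier H at 120 — need 23 more.
Supplier 21 (130): use full 9 — 14 ha to go.
Supplier 15 at 140: take all 4 ha — 10 still needed.
Supplier F (180): take the remaining 10 — done.
Supplier 13: unused.
Cost = 7×120 + 9×130 + 4×140 + 10×180 = 4370.

4370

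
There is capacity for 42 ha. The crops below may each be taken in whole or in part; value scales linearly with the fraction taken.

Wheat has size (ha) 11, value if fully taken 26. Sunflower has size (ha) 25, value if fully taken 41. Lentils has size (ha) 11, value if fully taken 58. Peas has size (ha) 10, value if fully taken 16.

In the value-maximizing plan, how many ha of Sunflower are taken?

Best value per unit of size first: Lentils 58/11≈5.27, Wheat 26/11≈2.36, Sunflower 41/25≈1.64, Peas 16/10≈1.6.
Lentils: take in full, 11 ha for value 58 → 31 left.
All 11 ha of Wheat fit (value 26) → 20 remain.
20 ha left: a 20/25 share of Sunflower gives 41×20/25 = 32.8.

20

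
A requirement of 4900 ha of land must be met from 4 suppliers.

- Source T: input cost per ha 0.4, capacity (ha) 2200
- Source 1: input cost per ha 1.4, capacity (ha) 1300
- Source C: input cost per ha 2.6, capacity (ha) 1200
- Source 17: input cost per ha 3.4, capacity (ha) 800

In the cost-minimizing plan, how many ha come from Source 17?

Use suppliers in increasing cost order.
Take 2200 from Source T at 0.4 — need 2700 more.
Source 1 at 1.4: take all 1300 ha — 1400 still needed.
Source C (2.6): use full 1200 — 200 ha to go.
Source 17 at 3.4: take 200 of its 800 — requirement met.

200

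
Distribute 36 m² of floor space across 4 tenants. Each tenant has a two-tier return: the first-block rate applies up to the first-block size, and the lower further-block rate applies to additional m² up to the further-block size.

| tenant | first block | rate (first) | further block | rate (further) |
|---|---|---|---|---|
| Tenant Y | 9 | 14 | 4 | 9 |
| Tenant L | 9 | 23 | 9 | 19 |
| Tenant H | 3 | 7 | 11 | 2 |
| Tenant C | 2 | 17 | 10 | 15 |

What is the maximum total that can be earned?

Order all 8 blocks by rate: Tenant L/first 23 > Tenant L/second 19 > Tenant C/first 17 > Tenant C/second 15 > Tenant Y/first 14 > Tenant Y/second 9 > Tenant H/first 7 > Tenant H/second 2.
Fill Tenant L first block (9 at 23) ; 27 left.
Fill Tenant L second block (9 at 19) ; 18 left.
Tenant C/first (17): +2 ; 16 left.
Tenant C/second (15): +10 ; 6 left.
Tenant Y first at 14: only 6 left, fill 6.
Total = 23×9 + 19×9 + 17×2 + 15×10 + 14×6 = 646.

646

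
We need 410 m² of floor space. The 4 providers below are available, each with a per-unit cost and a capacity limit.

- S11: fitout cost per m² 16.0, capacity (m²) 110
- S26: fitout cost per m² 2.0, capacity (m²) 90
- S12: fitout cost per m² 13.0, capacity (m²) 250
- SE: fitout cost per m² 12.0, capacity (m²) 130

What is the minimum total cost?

Use providers in increasing cost order.
S26 (2.0): use full 90 → 320 m² to go.
SE at 12.0: take all 130 m² → 190 still needed.
Take 190 from S12 at 13.0 to finish.
S11: unused.
Cost = 90×2.0 + 130×12.0 + 190×13.0 = 4210.

4210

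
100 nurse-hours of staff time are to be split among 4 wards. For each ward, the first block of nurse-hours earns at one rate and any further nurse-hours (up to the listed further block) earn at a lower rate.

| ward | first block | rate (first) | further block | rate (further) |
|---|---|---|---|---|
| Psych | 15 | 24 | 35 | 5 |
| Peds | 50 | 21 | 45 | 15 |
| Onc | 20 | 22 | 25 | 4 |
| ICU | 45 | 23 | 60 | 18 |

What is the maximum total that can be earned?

Rank every tier by rate: Psych/T1 24 > ICU/T1 23 > Onc/T1 22 > Peds/T1 21 > ICU/T2 18 > Peds/T2 15 > Psych/T2 5 > Onc/T2 4.
Psych/T1 (24): +15 — 85 left.
ICU T1 at 23: fill all 45 — 40 left.
Onc T1 at 22: fill all 20 — 20 left.
Peds/T1: +20 of 50 at 21; pool empty.
Total = 24×15 + 23×45 + 22×20 + 21×20 = 2255.

2255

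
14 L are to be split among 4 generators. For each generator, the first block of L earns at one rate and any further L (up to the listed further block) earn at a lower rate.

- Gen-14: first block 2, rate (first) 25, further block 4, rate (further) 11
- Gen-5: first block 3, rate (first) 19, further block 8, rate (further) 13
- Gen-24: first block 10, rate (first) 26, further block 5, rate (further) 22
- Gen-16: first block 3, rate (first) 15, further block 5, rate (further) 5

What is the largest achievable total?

354

Treat each block as its own option and order by rate: Gen-24/first 26 > Gen-14/first 25 > Gen-24/second 22 > Gen-5/first 19 > Gen-16/first 15 > Gen-5/second 13 > Gen-14/second 11 > Gen-16/second 5.
Fill Gen-24 first block (10 at 26) — 4 left.
Fill Gen-14 first block (2 at 25) — 2 left.
Gen-24/second: +2 of 5 at 22; pool empty.
Total = 26×10 + 25×2 + 22×2 = 354.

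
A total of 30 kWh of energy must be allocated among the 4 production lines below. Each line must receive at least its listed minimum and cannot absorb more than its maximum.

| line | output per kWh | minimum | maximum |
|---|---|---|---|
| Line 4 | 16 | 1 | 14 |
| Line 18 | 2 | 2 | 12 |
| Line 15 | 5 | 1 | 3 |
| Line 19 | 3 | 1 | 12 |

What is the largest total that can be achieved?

Meeting every minimum uses 1+2+1+1 = 5 kWh, leaving 25.
Rank by output per kWh: Line 4 16 > Line 15 5 > Line 19 3 > Line 18 2.
Give Line 4 13 more to hit its cap of 14 → 12 left.
Give Line 15 2 more to hit its cap of 3 → 10 left.
Only 10 left; Line 19 takes them to reach 11.
Total = 16×14 + 2×2 + 5×3 + 3×11 = 276.

276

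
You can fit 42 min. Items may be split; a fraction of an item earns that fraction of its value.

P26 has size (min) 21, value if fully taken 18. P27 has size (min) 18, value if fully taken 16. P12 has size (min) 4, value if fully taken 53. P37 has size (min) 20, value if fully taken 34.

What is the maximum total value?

103

Rank by value-to-size ratio: P12 53/4≈13.2, P37 34/20≈1.7, P27 16/18≈0.889, P26 18/21≈0.857.
Take all of P12 (4 min, value 53) → 38 min left.
All 20 min of P37 fit (value 34) → 18 remain.
P27: take in full, 18 min for value 16 → 0 left.
Total value = 103.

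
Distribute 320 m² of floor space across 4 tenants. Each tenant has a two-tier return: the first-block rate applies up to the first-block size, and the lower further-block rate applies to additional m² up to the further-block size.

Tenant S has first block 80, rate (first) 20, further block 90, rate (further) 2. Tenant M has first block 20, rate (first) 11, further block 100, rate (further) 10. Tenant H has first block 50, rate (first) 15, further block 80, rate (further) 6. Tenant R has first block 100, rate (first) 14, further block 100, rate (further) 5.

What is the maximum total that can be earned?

4670

Order all 8 blocks by rate: Tenant S/first 20 > Tenant H/first 15 > Tenant R/first 14 > Tenant M/first 11 > Tenant M/second 10 > Tenant H/second 6 > Tenant R/second 5 > Tenant S/second 2.
Fill Tenant S first block (80 at 20) ; 240 left.
Fill Tenant H first block (50 at 15) ; 190 left.
Tenant R first at 14: fill all 100 ; 90 left.
Fill Tenant M first block (20 at 11) ; 70 left.
70 remain; put them into Tenant M second at 10.
Total = 20×80 + 15×50 + 14×100 + 11×20 + 10×70 = 4670.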